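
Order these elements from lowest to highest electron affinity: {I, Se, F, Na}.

Na < Se < I < F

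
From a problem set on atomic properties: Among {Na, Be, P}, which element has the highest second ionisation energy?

Na

Consider each +1 ion: Na⁺ is the bare [Ne] core; Be⁺ still has 1 valence electron; P⁺ still has 4 valence electrons.
Breaking into a closed-shell core is much more expensive than removing a leftover valence electron — Na has the largest IE_2 here.
Valence configurations: Be⁺ [He]2s¹, P⁺ [Ne]3s²3p².
The numbers (kJ/mol): Na 4562, Be 1757, P 1907.
Overall IE_2 order: Be < P < Na.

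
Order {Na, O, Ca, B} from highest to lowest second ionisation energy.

Na > O > B > Ca

Consider each +1 ion: Na⁺ is the bare [Ne] core; O⁺ still has 5 valence electrons; Ca⁺ still has 1 valence electron; B⁺ still has 2 valence electrons.
Breaking into a closed-shell core is much more expensive than removing a leftover valence electron — Na has the largest IE_2 here.
Valence configurations: O⁺ [He]2s²2p³, Ca⁺ [Ar]4s¹, B⁺ [He]2s².
Approximate IE_2 values (kJ/mol): Na 4562, O 3388, Ca 1145, B 2427.
So the second ionization energies run Ca < B < O < Na.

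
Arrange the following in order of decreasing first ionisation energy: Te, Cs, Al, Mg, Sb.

Te, Sb, Mg, Al, Cs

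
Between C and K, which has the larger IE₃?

After 2 electrons have been removed, what remains? C²⁺ still has 2 valence electrons; K²⁺ is already 1 electron into the core.
Usually core removal costs more than valence removal, but here the competition is close: a tightly held n=2 valence electron can cost more to remove than an n=3 core electron, so the actual values have to decide it.
The numbers (kJ/mol): C 4620, K 4420.
Hence IE_3: K < C.

C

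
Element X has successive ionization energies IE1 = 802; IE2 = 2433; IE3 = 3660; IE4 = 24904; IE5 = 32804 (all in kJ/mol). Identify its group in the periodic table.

Look for the largest jump between consecutive ionization energies: IE4/IE3 ≈ 6.8, far larger than any earlier ratio.
That jump marks the point where a core electron is being removed. So the atom has 3 valence electrons.
A main-group element with 3 valence electrons is in group 13.

Group 13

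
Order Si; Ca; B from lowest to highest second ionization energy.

Ca < Si < B

Consider each +1 ion: Si⁺ still has 3 valence electrons; Ca⁺ still has 1 valence electron; B⁺ still has 2 valence electrons.
All are still removing valence electrons, so compare the +1 ions as you would atoms: IE_2 generally rises across a period (higher Z_eff) and falls down a group (larger shell), subject to the usual subshell exceptions.
Valence configurations: Si⁺ [Ne]3s²3p¹, Ca⁺ [Ar]4s¹, B⁺ [He]2s².
The numbers (kJ/mol): Si 1577, Ca 1145, B 2427.
Hence IE_2: Ca < Si < B.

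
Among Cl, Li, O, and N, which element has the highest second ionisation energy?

The second ionization energy removes an electron from the +1 ion. For each element: Cl⁺ still has 6 valence electrons; Li⁺ is the bare [He] core; O⁺ still has 5 valence electrons; N⁺ still has 4 valence electrons.
Pulling an electron out of a noble-gas core costs far more than removing a remaining valence electron, so Li sits at the high end of IE_2.
Valence configurations: Cl⁺ [Ne]3s²3p⁴, O⁺ [He]2s²2p³, N⁺ [He]2s²2p².
Tabulated IE_2 (kJ/mol): Cl 2298, Li 7298, O 3388, N 2856.
Hence IE_2: Cl < N < O < Li.

Li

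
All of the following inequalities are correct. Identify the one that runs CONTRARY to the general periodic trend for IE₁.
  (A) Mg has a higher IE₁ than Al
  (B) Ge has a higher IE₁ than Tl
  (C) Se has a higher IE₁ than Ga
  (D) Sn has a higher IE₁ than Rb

The general trend: IE₁ increases across a period and decreases down a group.
(A) Mg (period 3, group 2) vs Al (period 3, group 13): the stated order contradicts the simple trend.
(B) Ge (period 4, group 14) vs Tl (period 6, group 13): the stated order agrees with the simple trend.
(C) Se (period 4, group 16) vs Ga (period 4, group 13): the stated order agrees with the simple trend.
(D) Sn (period 5, group 14) vs Rb (period 5, group 1): the stated order agrees with the simple trend.
The exception is (A): Al's single 3p electron is easier to remove than one from Mg's filled 3s².

(A)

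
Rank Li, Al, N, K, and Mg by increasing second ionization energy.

Mg < Al < N < K < Li

IE_2 is the cost of taking one more electron from the +1 cation: Li⁺ is the bare [He] core; Al⁺ still has 2 valence electrons; N⁺ still has 4 valence electrons; K⁺ is the bare [Ar] core; Mg⁺ still has 1 valence electron.
Core electrons are held far more tightly than valence electrons, so K and Li top the IE_2 order.
Valence configurations: Al⁺ [Ne]3s², N⁺ [He]2s²2p², Mg⁺ [Ne]3s¹.
The numbers (kJ/mol): Li 7298, Al 1817, N 2856, K 3052, Mg 1451.
Putting it together, IE_2: Mg < Al < N < K < Li.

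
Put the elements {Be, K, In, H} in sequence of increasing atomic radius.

H is in period 1, group 1; Be is in period 2, group 2; K is in period 4, group 1; In is in period 5, group 13.
Moving right in a period, electrons are added to the same shell under a stronger nuclear pull, so atoms get smaller; moving down, a new shell is opened and atoms get larger.
These span different periods and groups, so the two trends combine.
Be > H: period and group pull opposite ways; the down-group shift dominates (102 vs 32 pm).
In > Be: period and group pull opposite ways; the down-group shift dominates (142 vs 102 pm).
K > In: period and group pull opposite ways; the across-period shift dominates (196 vs 142 pm).
Approximate values (pm): H 32, Be 102, K 196, In 142.
So from smallest to largest: H < Be < In < K.

H < Be < In < K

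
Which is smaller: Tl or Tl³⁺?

Forming Tl³⁺ removes 3 electrons from Tl. Fewer electrons for the same nuclear charge means less shielding and a higher Z_eff on the remaining electrons, and for main-group metals the entire outer shell is lost.
A cation is smaller than its parent atom: Tl³⁺ < Tl.

Tl³⁺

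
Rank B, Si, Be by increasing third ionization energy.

After 2 electrons have been removed, what remains? B²⁺ still has 1 valence electron; Si²⁺ still has 2 valence electrons; Be²⁺ is the bare [He] core.
Pulling an electron out of a noble-gas core costs far more than removing a remaining valence electron, so Be sits at the high end of IE_3.
Valence configurations: B²⁺ [He]2s¹, Si²⁺ [Ne]3s².
The numbers (kJ/mol): B 3660, Si 3232, Be 14849.
Overall IE_3 order: Si < B < Be.

Si < B < Be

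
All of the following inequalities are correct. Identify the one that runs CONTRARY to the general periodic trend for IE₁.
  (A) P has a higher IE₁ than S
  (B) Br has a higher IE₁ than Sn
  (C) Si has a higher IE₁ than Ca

(A)

The general trend: IE₁ increases across a period and decreases down a group.
(A) P (period 3, group 15) vs S (period 3, group 16): the stated order contradicts the simple trend.
(B) Br (period 4, group 17) vs Sn (period 5, group 14): the stated order agrees with the simple trend.
(C) Si (period 3, group 14) vs Ca (period 4, group 2): the stated order agrees with the simple trend.
The exception is (A): S (3p⁴) ionizes more easily than half-filled P (3p³) because the paired 3p electron in S is pushed out by e⁻–e⁻ repulsion.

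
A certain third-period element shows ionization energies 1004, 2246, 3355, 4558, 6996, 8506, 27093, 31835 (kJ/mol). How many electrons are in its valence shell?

Look for the largest jump between consecutive ionization energies: IE7/IE6 ≈ 3.2, far larger than any earlier ratio.
That jump marks the point where a core electron is being removed. So the atom has 6 valence electrons.

6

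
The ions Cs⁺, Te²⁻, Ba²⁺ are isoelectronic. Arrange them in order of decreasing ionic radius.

Te²⁻, Cs⁺, Ba²⁺

All of these have 54 electrons, so size is governed by nuclear charge alone: the more protons, the stronger the pull on the same electron cloud, and the smaller the ion.
Nuclear charges: Ba²⁺ (Z=56), Cs⁺ (Z=55), Te²⁻ (Z=52).
Largest to smallest: Te²⁻ > Cs⁺ > Ba²⁺.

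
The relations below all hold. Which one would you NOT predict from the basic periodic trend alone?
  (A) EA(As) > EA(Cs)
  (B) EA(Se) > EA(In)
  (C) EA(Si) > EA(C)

The general trend: electron affinity increases across a period and decreases down a group.
(A) As (period 4, group 15) vs Cs (period 6, group 1): the stated order agrees with the simple trend.
(B) Se (period 4, group 16) vs In (period 5, group 13): the stated order agrees with the simple trend.
(C) Si (period 3, group 14) vs C (period 2, group 14): the stated order contradicts the simple trend.
The exception is (C): Si's larger, more diffuse 3p orbitals accept an added electron slightly more readily than C's compact 2p.

(C)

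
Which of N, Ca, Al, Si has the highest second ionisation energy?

After 1 electron has been removed, what remains? N⁺ still has 4 valence electrons; Ca⁺ still has 1 valence electron; Al⁺ still has 2 valence electrons; Si⁺ still has 3 valence electrons.
All are still removing valence electrons, so compare the +1 ions as you would atoms: IE_2 generally rises across a period (higher Z_eff) and falls down a group (larger shell), subject to the usual subshell exceptions.
Valence configurations: N⁺ [He]2s²2p², Ca⁺ [Ar]4s¹, Al⁺ [Ne]3s², Si⁺ [Ne]3s²3p¹.
Si⁺ loses a lone 3p electron whereas Al⁺ must break into a filled 3s² pair, so IE_2(Al) > IE_2(Si) even though Si has the higher nuclear charge.
The numbers (kJ/mol): N 2856, Ca 1145, Al 1817, Si 1577.
Overall IE_2 order: Ca < Si < Al < N.

N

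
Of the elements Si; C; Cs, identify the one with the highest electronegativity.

C

C is in period 2, group 14; Si is in period 3, group 14; Cs is in period 6, group 1.
Electronegativity increases across a period and decreases down a group, tracking effective nuclear charge and atomic size.
Neither a single period nor a single group — weigh both effects.
Si > Cs: both effects reinforce here, so Si is clearly the higher of the two.
C > Si: C sits above Si in group 14, so the down-group effect alone puts C higher.
For reference (Pauling): C 2.55, Si 1.90, Cs 0.79.
The highest electronegativity among these belongs to C.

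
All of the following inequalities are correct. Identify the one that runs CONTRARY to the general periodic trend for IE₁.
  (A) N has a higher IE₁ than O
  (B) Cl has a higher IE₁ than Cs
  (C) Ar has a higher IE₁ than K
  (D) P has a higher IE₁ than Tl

(A)

The general trend: IE₁ increases across a period and decreases down a group.
(A) N (period 2, group 15) vs O (period 2, group 16): the stated order contradicts the simple trend.
(B) Cl (period 3, group 17) vs Cs (period 6, group 1): the stated order agrees with the simple trend.
(C) Ar (period 3, group 18) vs K (period 4, group 1): the stated order agrees with the simple trend.
(D) P (period 3, group 15) vs Tl (period 6, group 13): the stated order agrees with the simple trend.
The exception is (A): pairing an electron in O's 2p⁴ costs repulsion energy, so O ionizes more easily than half-filled N (2p³).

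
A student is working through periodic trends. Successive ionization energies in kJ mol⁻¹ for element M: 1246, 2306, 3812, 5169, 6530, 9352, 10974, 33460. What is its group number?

Look for the largest jump between consecutive ionization energies: IE8/IE7 ≈ 3.0, far larger than any earlier ratio.
That jump marks the point where a core electron is being removed. So the atom has 7 valence electrons.
A main-group element with 7 valence electrons is in group 17.

Group 17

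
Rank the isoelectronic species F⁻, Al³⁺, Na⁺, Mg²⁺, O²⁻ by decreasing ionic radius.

All of these have 10 electrons, so size is governed by nuclear charge alone: the more protons, the stronger the pull on the same electron cloud, and the smaller the ion.
Nuclear charges: Al³⁺ (Z=13), Mg²⁺ (Z=12), Na⁺ (Z=11), F⁻ (Z=9), O²⁻ (Z=8).
Largest to smallest: O²⁻ > F⁻ > Na⁺ > Mg²⁺ > Al³⁺.

O²⁻ > F⁻ > Na⁺ > Mg²⁺ > Al³⁺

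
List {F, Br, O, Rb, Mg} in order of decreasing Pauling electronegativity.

F > O > Br > Mg > Rb

Smaller atoms with higher effective nuclear charge are more electronegative.
Neither a single period nor a single group — weigh both effects.
Mg > Rb: both effects reinforce here, so Mg is clearly the higher of the two.
Br > Mg: period and group pull opposite ways; the across-period shift dominates (2.96 vs 1.31).
O > Br: period and group pull opposite ways; the down-group shift dominates (3.44 vs 2.96).
F > O: both are in period 2; the period trend gives F the larger value.
For reference (Pauling): O 3.44, F 3.98, Mg 1.31, Br 2.96, Rb 0.82.
So from highest to lowest: F > O > Br > Mg > Rb.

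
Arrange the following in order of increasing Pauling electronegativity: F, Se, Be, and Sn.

Atoms toward the upper right of the periodic table pull bonding electrons most strongly.
Neither a single period nor a single group — weigh both effects.
Sn > Be: period and group pull opposite ways; the across-period shift dominates (1.96 vs 1.57).
Se > Sn: both effects reinforce here, so Se is clearly the higher of the two.
F > Se: both effects reinforce here, so F is clearly the higher of the two.
For reference (Pauling): Be 1.57, F 3.98, Se 2.55, Sn 1.96.
So from lowest to highest: Be < Sn < Se < F.

Be, Sn, Se, F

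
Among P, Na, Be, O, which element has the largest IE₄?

After 3 electrons have been removed, what remains? P³⁺ still has 2 valence electrons; Na³⁺ is already 2 electrons into the core; Be³⁺ is already 1 electron into the core; O³⁺ still has 3 valence electrons.
Breaking into a closed-shell core is much more expensive than removing a leftover valence electron — Na and Be have the largest IE_4 here.
Valence configurations: P³⁺ [Ne]3s², O³⁺ [He]2s²2p¹.
The numbers (kJ/mol): P 4964, Na 9543, Be 21007, O 7469.
Hence IE_4: P < O < Na < Be.

Be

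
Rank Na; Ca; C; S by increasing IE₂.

The second ionization energy removes an electron from the +1 ion. For each element: Na⁺ is the bare [Ne] core; Ca⁺ still has 1 valence electron; C⁺ still has 3 valence electrons; S⁺ still has 5 valence electrons.
Breaking into a closed-shell core is much more expensive than removing a leftover valence electron — Na has the largest IE_2 here.
Valence configurations: Ca⁺ [Ar]4s¹, C⁺ [He]2s²2p¹, S⁺ [Ne]3s²3p³.
The numbers (kJ/mol): Na 4562, Ca 1145, C 2353, S 2252.
Overall IE_2 order: Ca < S < C < Na.

Ca, S, C, Na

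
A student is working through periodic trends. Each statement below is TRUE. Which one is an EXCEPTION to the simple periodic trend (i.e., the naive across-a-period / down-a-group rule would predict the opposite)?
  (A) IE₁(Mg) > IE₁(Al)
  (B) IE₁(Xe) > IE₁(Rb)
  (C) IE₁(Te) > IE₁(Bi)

The general trend: first ionisation energy increases across a period and decreases down a group.
(A) Mg (period 3, group 2) vs Al (period 3, group 13): the stated order contradicts the simple trend.
(B) Xe (period 5, group 18) vs Rb (period 5, group 1): the stated order agrees with the simple trend.
(C) Te (period 5, group 16) vs Bi (period 6, group 15): the stated order agrees with the simple trend.
The exception is (A): Al's single 3p electron is easier to remove than one from Mg's filled 3s².

(A)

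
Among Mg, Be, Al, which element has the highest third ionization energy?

Be

Consider each +2 ion: Mg²⁺ is the bare [Ne] core; Be²⁺ is the bare [He] core; Al²⁺ still has 1 valence electron.
Breaking into a closed-shell core is much more expensive than removing a leftover valence electron — Mg and Be have the largest IE_3 here.
The numbers (kJ/mol): Mg 7733, Be 14849, Al 2745.
Putting it together, IE_3: Al < Mg < Be.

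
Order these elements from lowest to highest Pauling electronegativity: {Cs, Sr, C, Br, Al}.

Cs < Sr < Al < C < Br

Smaller atoms with higher effective nuclear charge are more electronegative.
Here both period and group differ, so the two effects have to be weighed against each other.
Sr > Cs: relative to Cs, both the across-period and down-group shifts push Sr's electronegativity up.
Al > Sr: relative to Sr, both the across-period and down-group shifts push Al's electronegativity up.
C > Al: both effects reinforce here, so C is clearly the higher of the two.
Br > C: period and group pull opposite ways; the across-period shift dominates (2.96 vs 2.55).
For reference (Pauling): C 2.55, Al 1.61, Br 2.96, Sr 0.95, Cs 0.79.
So from lowest to highest: Cs < Sr < Al < C < Br.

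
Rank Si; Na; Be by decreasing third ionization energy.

Consider each +2 ion: Si²⁺ still has 2 valence electrons; Na²⁺ is already 1 electron into the core; Be²⁺ is the bare [He] core.
Breaking into a closed-shell core is much more expensive than removing a leftover valence electron — Na and Be have the largest IE_3 here.
The numbers (kJ/mol): Si 3232, Na 6910, Be 14849.
So the third ionization energies run Si < Na < Be.

Be > Na > Si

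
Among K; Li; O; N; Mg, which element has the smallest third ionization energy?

K

Consider each +2 ion: K²⁺ is already 1 electron into the core; Li²⁺ is already 1 electron into the core; O²⁺ still has 4 valence electrons; N²⁺ still has 3 valence electrons; Mg²⁺ is the bare [Ne] core.
Usually core removal costs more than valence removal, but here the competition is close: a tightly held n=2 valence electron can cost more to remove than an n=3 core electron, so the actual values have to decide it.
Valence configurations: O²⁺ [He]2s²2p², N²⁺ [He]2s²2p¹.
Tabulated IE_3 (kJ/mol): K 4420, Li 11815, O 5300, N 4578, Mg 7733.
Overall IE_3 order: K < N < O < Mg < Li.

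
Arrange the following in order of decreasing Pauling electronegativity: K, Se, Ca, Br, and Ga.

Br > Se > Ga > Ca > K

K is in period 4, group 1; Ca is in period 4, group 2; Ga is in period 4, group 13; Se is in period 4, group 16; Br is in period 4, group 17.
Smaller atoms with higher effective nuclear charge are more electronegative.
All lie in period 4, so electronegativity increases left to right.
So from highest to lowest: Br > Se > Ga > Ca > K.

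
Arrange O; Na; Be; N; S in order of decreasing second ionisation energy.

The second ionization energy removes an electron from the +1 ion. For each element: O⁺ still has 5 valence electrons; Na⁺ is the bare [Ne] core; Be⁺ still has 1 valence electron; N⁺ still has 4 valence electrons; S⁺ still has 5 valence electrons.
Core electrons are held far more tightly than valence electrons, so Na tops the IE_2 order.
Valence configurations: O⁺ [He]2s²2p³, Be⁺ [He]2s¹, N⁺ [He]2s²2p², S⁺ [Ne]3s²3p³.
The numbers (kJ/mol): O 3388, Na 4562, Be 1757, N 2856, S 2252.
Hence IE_2: Be < S < N < O < Na.

Na > O > N > S > Be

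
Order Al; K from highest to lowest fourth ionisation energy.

Al > K

The fourth ionization energy removes an electron from the +3 ion. For each element: Al³⁺ is the bare [Ne] core; K³⁺ is already 2 electrons into the core.
All of these are removing an electron from a noble-gas core or deeper; the smaller core (lower principal quantum number) is held far more tightly, and within a period the higher nuclear charge binds the same core more tightly.
The numbers (kJ/mol): Al 11577, K 5877.
Putting it together, IE_4: K < Al.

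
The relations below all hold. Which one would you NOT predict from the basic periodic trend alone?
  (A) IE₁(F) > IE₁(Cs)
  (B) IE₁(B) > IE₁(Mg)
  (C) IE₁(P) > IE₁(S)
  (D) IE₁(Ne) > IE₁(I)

The general trend: first ionization energy increases across a period and decreases down a group.
(A) F (period 2, group 17) vs Cs (period 6, group 1): the stated order agrees with the simple trend.
(B) B (period 2, group 13) vs Mg (period 3, group 2): the stated order agrees with the simple trend.
(C) P (period 3, group 15) vs S (period 3, group 16): the stated order contradicts the simple trend.
(D) Ne (period 2, group 18) vs I (period 5, group 17): the stated order agrees with the simple trend.
The exception is (C): S (3p⁴) ionizes more easily than half-filled P (3p³) because the paired 3p electron in S is pushed out by e⁻–e⁻ repulsion.

(C)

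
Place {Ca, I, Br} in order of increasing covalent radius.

Br < I < Ca

Ca is in period 4, group 2; Br is in period 4, group 17; I is in period 5, group 17.
Radius decreases left→right (rising Z_eff, same n) and increases top→bottom (higher n).
Here both period and group differ, so the two effects have to be weighed against each other.
I > Br: they share group 17; the group trend gives I the larger value.
Ca > I: the two effects oppose for this pair; the across-period effect wins (171 vs 133 pm).
For reference (pm): Ca 171, Br 114, I 133.
So from smallest to largest: Br < I < Ca.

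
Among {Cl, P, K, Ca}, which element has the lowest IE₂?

Ca

Consider each +1 ion: Cl⁺ still has 6 valence electrons; P⁺ still has 4 valence electrons; K⁺ is the bare [Ar] core; Ca⁺ still has 1 valence electron.
Breaking into a closed-shell core is much more expensive than removing a leftover valence electron — K has the largest IE_2 here.
Valence configurations: Cl⁺ [Ne]3s²3p⁴, P⁺ [Ne]3s²3p², Ca⁺ [Ar]4s¹.
Tabulated IE_2 (kJ/mol): Cl 2298, P 1907, K 3052, Ca 1145.
Hence IE_2: Ca < P < Cl < K.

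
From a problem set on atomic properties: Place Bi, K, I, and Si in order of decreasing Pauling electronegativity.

Si is in period 3, group 14; K is in period 4, group 1; I is in period 5, group 17; Bi is in period 6, group 15.
Smaller atoms with higher effective nuclear charge are more electronegative.
Here both period and group differ, so the two effects have to be weighed against each other.
Si > K: both effects reinforce here, so Si is clearly the higher of the two.
Bi > Si: period and group pull opposite ways; the across-period shift dominates (2.02 vs 1.90).
I > Bi: relative to Bi, both the across-period and down-group shifts push I's electronegativity up.
For reference (Pauling): Si 1.90, K 0.82, I 2.66, Bi 2.02.
So from highest to lowest: I > Bi > Si > K.

I > Bi > Si > K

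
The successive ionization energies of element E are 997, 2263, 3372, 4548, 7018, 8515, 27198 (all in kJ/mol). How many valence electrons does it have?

Look for the largest jump between consecutive ionization energies: IE7/IE6 ≈ 3.2, far larger than any earlier ratio.
That jump marks the point where a core electron is being removed. So the atom has 6 valence electrons.

6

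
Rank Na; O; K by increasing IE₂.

K < O < Na

Consider each +1 ion: Na⁺ is the bare [Ne] core; O⁺ still has 5 valence electrons; K⁺ is the bare [Ar] core.
Usually core removal costs more than valence removal, but here the competition is close: a tightly held n=2 valence electron can cost more to remove than an n=3 core electron, so the actual values have to decide it.
Approximate IE_2 values (kJ/mol): Na 4562, O 3388, K 3052.
Overall IE_2 order: K < O < Na.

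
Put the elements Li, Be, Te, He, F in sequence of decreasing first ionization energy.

He > F > Be > Te > Li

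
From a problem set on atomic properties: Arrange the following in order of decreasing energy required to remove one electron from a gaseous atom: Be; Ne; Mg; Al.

Be is in period 2, group 2; Ne is in period 2, group 18; Mg is in period 3, group 2; Al is in period 3, group 13.
First ionization energy rises across a period (greater Z_eff holds electrons more tightly) and falls down a group (valence electrons are farther from the nucleus).
These span different periods and groups, so the two trends combine.
Mg > Al: this pair runs against the simple trend — see the exception note.
Be > Mg: Be sits above Mg in group 2, so the down-group effect alone puts Be higher.
Ne > Be: Ne lies to the right of Be in period 2, so the across-period effect alone puts Ne higher.
Note the exception: Mg has a higher first ionization energy than Al, contrary to the simple trend — Al's single 3p electron is easier to remove than one from Mg's filled 3s².
Tabulated first ionization energy (kJ/mol): Be 900, Ne 2081, Mg 738, Al 578.
So from highest to lowest: Ne > Be > Mg > Al.

Ne > Be > Mg > Al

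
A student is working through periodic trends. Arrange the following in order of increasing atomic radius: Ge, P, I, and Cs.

P < Ge < I < Cs

Radius decreases left→right (rising Z_eff, same n) and increases top→bottom (higher n).
Neither a single period nor a single group — weigh both effects.
Ge > P: relative to P, both the across-period and down-group shifts push Ge's atomic radius up.
I > Ge: the two effects oppose for this pair; the down-group effect wins (133 vs 121 pm).
Cs > I: relative to I, both the across-period and down-group shifts push Cs's atomic radius up.
Tabulated atomic radius (pm): P 111, Ge 121, I 133, Cs 232.
So from smallest to largest: P < Ge < I < Cs.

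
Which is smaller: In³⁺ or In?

Forming In³⁺ removes 3 electrons from In. Fewer electrons for the same nuclear charge means less shielding and a higher Z_eff on the remaining electrons, and for main-group metals the entire outer shell is lost.
A cation is smaller than its parent atom: In³⁺ < In.

In³⁺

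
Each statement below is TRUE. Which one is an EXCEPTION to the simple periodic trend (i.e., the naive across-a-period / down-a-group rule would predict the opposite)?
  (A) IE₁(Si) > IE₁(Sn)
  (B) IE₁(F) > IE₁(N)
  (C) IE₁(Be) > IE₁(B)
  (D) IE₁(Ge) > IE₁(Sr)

The general trend: first ionisation energy increases across a period and decreases down a group.
(A) Si (period 3, group 14) vs Sn (period 5, group 14): the stated order agrees with the simple trend.
(B) F (period 2, group 17) vs N (period 2, group 15): the stated order agrees with the simple trend.
(C) Be (period 2, group 2) vs B (period 2, group 13): the stated order contradicts the simple trend.
(D) Ge (period 4, group 14) vs Sr (period 5, group 2): the stated order agrees with the simple trend.
The exception is (C): removing B's lone 2p electron is easier than breaking Be's filled 2s².

(C)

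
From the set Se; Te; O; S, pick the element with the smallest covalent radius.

O is in period 2, group 16; S is in period 3, group 16; Se is in period 4, group 16; Te is in period 5, group 16.
Moving right in a period, electrons are added to the same shell under a stronger nuclear pull, so atoms get smaller; moving down, a new shell is opened and atoms get larger.
All are in group 16, so atomic radius increases down the group.
The smallest covalent radius among these belongs to O.

O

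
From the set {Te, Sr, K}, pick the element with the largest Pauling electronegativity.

EN rises left→right (higher Z_eff, smaller atoms) and falls top→bottom (larger, more shielded atoms).
Neither a single period nor a single group — weigh both effects.
Sr > K: the two effects oppose for this pair; the across-period effect wins (0.95 vs 0.82).
Te > Sr: both are in period 5; the period trend gives Te the larger value.
For reference (Pauling): K 0.82, Sr 0.95, Te 2.10.
The largest Pauling electronegativity among these belongs to Te.

Te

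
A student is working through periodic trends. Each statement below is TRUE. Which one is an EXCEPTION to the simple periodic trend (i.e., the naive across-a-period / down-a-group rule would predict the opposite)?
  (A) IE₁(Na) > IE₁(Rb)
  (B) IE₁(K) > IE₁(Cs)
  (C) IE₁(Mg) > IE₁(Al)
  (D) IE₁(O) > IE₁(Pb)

(C)

The general trend: first ionization energy increases across a period and decreases down a group.
(A) Na (period 3, group 1) vs Rb (period 5, group 1): the stated order agrees with the simple trend.
(B) K (period 4, group 1) vs Cs (period 6, group 1): the stated order agrees with the simple trend.
(C) Mg (period 3, group 2) vs Al (period 3, group 13): the stated order contradicts the simple trend.
(D) O (period 2, group 16) vs Pb (period 6, group 14): the stated order agrees with the simple trend.
The exception is (C): Al's single 3p electron is easier to remove than one from Mg's filled 3s².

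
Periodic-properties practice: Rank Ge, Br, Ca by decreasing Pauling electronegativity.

Atoms toward the upper right of the periodic table pull bonding electrons most strongly.
All lie in period 4, so electronegativity increases left to right.
So from highest to lowest: Br > Ge > Ca.

Br, Ge, Ca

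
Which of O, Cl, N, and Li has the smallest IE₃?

IE_3 is the cost of taking one more electron from the +2 cation: O²⁺ still has 4 valence electrons; Cl²⁺ still has 5 valence electrons; N²⁺ still has 3 valence electrons; Li²⁺ is already 1 electron into the core.
Pulling an electron out of a noble-gas core costs far more than removing a remaining valence electron, so Li sits at the high end of IE_3.
Valence configurations: O²⁺ [He]2s²2p², Cl²⁺ [Ne]3s²3p³, N²⁺ [He]2s²2p¹.
The numbers (kJ/mol): O 5300, Cl 3822, N 4578, Li 11815.
So the third ionization energies run Cl < N < O < Li.

Cl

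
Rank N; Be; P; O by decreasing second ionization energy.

Consider each +1 ion: N⁺ still has 4 valence electrons; Be⁺ still has 1 valence electron; P⁺ still has 4 valence electrons; O⁺ still has 5 valence electrons.
All are still removing valence electrons, so compare the +1 ions as you would atoms: IE_2 generally rises across a period (higher Z_eff) and falls down a group (larger shell), subject to the usual subshell exceptions.
Valence configurations: N⁺ [He]2s²2p², Be⁺ [He]2s¹, P⁺ [Ne]3s²3p², O⁺ [He]2s²2p³.
The numbers (kJ/mol): N 2856, Be 1757, P 1907, O 3388.
So the second ionization energies run Be < P < N < O.

O > N > P > Be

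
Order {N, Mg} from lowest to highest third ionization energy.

N < Mg

The third ionization energy removes an electron from the +2 ion. For each element: N²⁺ still has 3 valence electrons; Mg²⁺ is the bare [Ne] core.
Pulling an electron out of a noble-gas core costs far more than removing a remaining valence electron, so Mg sits at the high end of IE_3.
Tabulated IE_3 (kJ/mol): N 4578, Mg 7733.
So the third ionization energies run N < Mg.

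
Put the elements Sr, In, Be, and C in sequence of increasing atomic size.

Be is in period 2, group 2; C is in period 2, group 14; Sr is in period 5, group 2; In is in period 5, group 13.
Moving right in a period, electrons are added to the same shell under a stronger nuclear pull, so atoms get smaller; moving down, a new shell is opened and atoms get larger.
These span different periods and groups, so the two trends combine.
Be > C: Be lies to the left of C in period 2, so the across-period effect alone puts Be larger.
In > Be: the two effects oppose for this pair; the down-group effect wins (142 vs 102 pm).
Sr > In: both are in period 5; the period trend gives Sr the larger value.
Tabulated atomic radius (pm): Be 102, C 75, Sr 185, In 142.
So from smallest to largest: C < Be < In < Sr.

C < Be < In < Sr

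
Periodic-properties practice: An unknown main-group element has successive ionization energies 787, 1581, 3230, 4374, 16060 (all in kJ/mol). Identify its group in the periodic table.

Group 14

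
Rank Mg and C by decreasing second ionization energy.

The second ionization energy removes an electron from the +1 ion. For each element: Mg⁺ still has 1 valence electron; C⁺ still has 3 valence electrons.
All are still removing valence electrons, so compare the +1 ions as you would atoms: IE_2 generally rises across a period (higher Z_eff) and falls down a group (larger shell), subject to the usual subshell exceptions.
Valence configurations: Mg⁺ [Ne]3s¹, C⁺ [He]2s²2p¹.
Tabulated IE_2 (kJ/mol): Mg 1451, C 2353.
So the second ionization energies run Mg < C.

C > Mg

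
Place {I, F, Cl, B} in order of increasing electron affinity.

B, I, F, Cl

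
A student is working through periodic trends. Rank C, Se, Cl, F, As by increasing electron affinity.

Adding an electron releases more energy for atoms nearer the top right (short of the noble gases).
These span different periods and groups, so the two trends combine.
C > As: period and group pull opposite ways; the down-group shift dominates (122 vs 78 kJ/mol).
Se > C: period and group pull opposite ways; the across-period shift dominates (195 vs 122 kJ/mol).
F > Se: both effects reinforce here, so F is clearly the higher of the two.
Cl > F: this pair runs against the simple trend — see the exception note.
Note the exception: Cl has a higher electron affinity than F, contrary to the simple trend — F's small 2p subshell makes the incoming electron feel strong e⁻–e⁻ repulsion, so Cl actually releases more energy on gaining an electron.
Tabulated electron affinity (kJ/mol): C 122, F 328, Cl 349, As 78, Se 195.
So from lowest to highest: As < C < Se < F < Cl.

As < C < Se < F < Cl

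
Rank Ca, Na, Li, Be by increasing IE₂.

Ca < Be < Na < Li

IE_2 is the cost of taking one more electron from the +1 cation: Ca⁺ still has 1 valence electron; Na⁺ is the bare [Ne] core; Li⁺ is the bare [He] core; Be⁺ still has 1 valence electron.
Core electrons are held far more tightly than valence electrons, so Na and Li top the IE_2 order.
Valence configurations: Ca⁺ [Ar]4s¹, Be⁺ [He]2s¹.
Approximate IE_2 values (kJ/mol): Ca 1145, Na 4562, Li 7298, Be 1757.
So the second ionization energies run Ca < Be < Na < Li.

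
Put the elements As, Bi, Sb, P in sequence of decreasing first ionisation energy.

IE₁ increases left→right with effective nuclear charge and decreases top→bottom as the valence shell moves farther out.
All are in group 15, so first ionization energy increases up the group.
So from highest to lowest: P > As > Sb > Bi.

P > As > Sb > Bi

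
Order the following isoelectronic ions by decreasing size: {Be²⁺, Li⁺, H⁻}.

All of these have 2 electrons, so size is governed by nuclear charge alone: the more protons, the stronger the pull on the same electron cloud, and the smaller the ion.
Nuclear charges: Be²⁺ (Z=4), Li⁺ (Z=3), H⁻ (Z=1).
Largest to smallest: H⁻ > Li⁺ > Be²⁺.

H⁻ > Li⁺ > Be²⁺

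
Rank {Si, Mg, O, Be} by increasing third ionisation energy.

Si < O < Mg < Be

Consider each +2 ion: Si²⁺ still has 2 valence electrons; Mg²⁺ is the bare [Ne] core; O²⁺ still has 4 valence electrons; Be²⁺ is the bare [He] core.
Breaking into a closed-shell core is much more expensive than removing a leftover valence electron — Mg and Be have the largest IE_3 here.
Valence configurations: Si²⁺ [Ne]3s², O²⁺ [He]2s²2p².
The numbers (kJ/mol): Si 3232, Mg 7733, O 5300, Be 14849.
Hence IE_3: Si < O < Mg < Be.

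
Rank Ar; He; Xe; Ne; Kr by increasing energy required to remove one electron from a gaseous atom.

He is in period 1, group 18; Ne is in period 2, group 18; Ar is in period 3, group 18; Kr is in period 4, group 18; Xe is in period 5, group 18.
First ionization energy rises across a period (greater Z_eff holds electrons more tightly) and falls down a group (valence electrons are farther from the nucleus).
All are in group 18, so first ionization energy increases up the group.
So from lowest to highest: Xe < Kr < Ar < Ne < He.

Xe < Kr < Ar < Ne < He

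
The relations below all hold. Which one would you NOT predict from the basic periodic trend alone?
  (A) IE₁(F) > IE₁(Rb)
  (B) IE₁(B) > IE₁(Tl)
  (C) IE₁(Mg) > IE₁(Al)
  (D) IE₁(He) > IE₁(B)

(C)

The general trend: first ionisation energy increases across a period and decreases down a group.
(A) F (period 2, group 17) vs Rb (period 5, group 1): the stated order agrees with the simple trend.
(B) B (period 2, group 13) vs Tl (period 6, group 13): the stated order agrees with the simple trend.
(C) Mg (period 3, group 2) vs Al (period 3, group 13): the stated order contradicts the simple trend.
(D) He (period 1, group 18) vs B (period 2, group 13): the stated order agrees with the simple trend.
The exception is (C): Al's single 3p electron is easier to remove than one from Mg's filled 3s².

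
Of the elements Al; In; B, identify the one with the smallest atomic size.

B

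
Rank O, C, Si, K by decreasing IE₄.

O > C > K > Si

IE_4 is the cost of taking one more electron from the +3 cation: O³⁺ still has 3 valence electrons; C³⁺ still has 1 valence electron; Si³⁺ still has 1 valence electron; K³⁺ is already 2 electrons into the core.
Usually core removal costs more than valence removal, but here the competition is close: a tightly held n=2 valence electron can cost more to remove than an n=3 core electron, so the actual values have to decide it.
Valence configurations: O³⁺ [He]2s²2p¹, C³⁺ [He]2s¹, Si³⁺ [Ne]3s¹.
Tabulated IE_4 (kJ/mol): O 7469, C 6223, Si 4356, K 5877.
So the fourth ionization energies run Si < K < C < O.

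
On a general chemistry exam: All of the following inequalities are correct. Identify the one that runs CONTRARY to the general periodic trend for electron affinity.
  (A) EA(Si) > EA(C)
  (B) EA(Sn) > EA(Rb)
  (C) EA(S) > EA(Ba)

(A)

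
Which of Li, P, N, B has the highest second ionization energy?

Li

Consider each +1 ion: Li⁺ is the bare [He] core; P⁺ still has 4 valence electrons; N⁺ still has 4 valence electrons; B⁺ still has 2 valence electrons.
Core electrons are held far more tightly than valence electrons, so Li tops the IE_2 order.
Valence configurations: P⁺ [Ne]3s²3p², N⁺ [He]2s²2p², B⁺ [He]2s².
Approximate IE_2 values (kJ/mol): Li 7298, P 1907, N 2856, B 2427.
Hence IE_2: P < B < N < Li.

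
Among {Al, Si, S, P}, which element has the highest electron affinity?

Adding an electron releases more energy for atoms nearer the top right (short of the noble gases).
All lie in period 3; the across-period trend (electron affinity increases left to right) applies, with the exception below.
Note the exception: Si has a higher electron affinity than P, contrary to the simple trend — adding an electron to P's half-filled 3p³ is unfavourable, so Si (3p²) has the more exothermic EA.
For reference (kJ/mol): Al 42, Si 134, P 72, S 200.
The highest electron affinity among these belongs to S.

S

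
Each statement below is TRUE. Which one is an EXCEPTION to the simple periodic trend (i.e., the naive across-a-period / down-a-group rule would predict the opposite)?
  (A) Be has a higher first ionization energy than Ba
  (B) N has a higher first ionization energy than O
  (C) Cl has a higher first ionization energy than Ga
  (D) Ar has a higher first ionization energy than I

(B)

The general trend: first ionization energy increases across a period and decreases down a group.
(A) Be (period 2, group 2) vs Ba (period 6, group 2): the stated order agrees with the simple trend.
(B) N (period 2, group 15) vs O (period 2, group 16): the stated order contradicts the simple trend.
(C) Cl (period 3, group 17) vs Ga (period 4, group 13): the stated order agrees with the simple trend.
(D) Ar (period 3, group 18) vs I (period 5, group 17): the stated order agrees with the simple trend.
The exception is (B): pairing an electron in O's 2p⁴ costs repulsion energy, so O ionizes more easily than half-filled N (2p³).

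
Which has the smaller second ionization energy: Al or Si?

Si

After 1 electron has been removed, what remains? Al⁺ still has 2 valence electrons; Si⁺ still has 3 valence electrons.
All are still removing valence electrons, so compare the +1 ions as you would atoms: IE_2 generally rises across a period (higher Z_eff) and falls down a group (larger shell), subject to the usual subshell exceptions.
Valence configurations: Al⁺ [Ne]3s², Si⁺ [Ne]3s²3p¹.
Si⁺ loses a lone 3p electron whereas Al⁺ must break into a filled 3s² pair, so IE_2(Al) > IE_2(Si) even though Si has the higher nuclear charge.
The numbers (kJ/mol): Al 1817, Si 1577.
Putting it together, IE_2: Si < Al.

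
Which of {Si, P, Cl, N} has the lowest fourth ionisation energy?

Si

IE_4 is the cost of taking one more electron from the +3 cation: Si³⁺ still has 1 valence electron; P³⁺ still has 2 valence electrons; Cl³⁺ still has 4 valence electrons; N³⁺ still has 2 valence electrons.
All are still removing valence electrons, so compare the +3 ions as you would atoms: IE_4 generally rises across a period (higher Z_eff) and falls down a group (larger shell), subject to the usual subshell exceptions.
Valence configurations: Si³⁺ [Ne]3s¹, P³⁺ [Ne]3s², Cl³⁺ [Ne]3s²3p², N³⁺ [He]2s².
The numbers (kJ/mol): Si 4356, P 4964, Cl 5159, N 7475.
Overall IE_4 order: Si < P < Cl < N.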